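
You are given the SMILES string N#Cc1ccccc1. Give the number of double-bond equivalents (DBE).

6

Molecular formula: C7H5N.
DoU = (2C + 2 + N − H − X) / 2, where X is the halogen count and O/S are ignored.
    = (2·7 + 2 + 1 − 5 − 0) / 2 = 12 / 2 = 6.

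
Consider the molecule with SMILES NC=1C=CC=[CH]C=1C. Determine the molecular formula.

C7H9N

Walk through each heavy atom and fill implicit hydrogens from standard valence (C 4, N 3, O 2, S 2, halogen 1):
  atom 1: N, bond orders sum to 1 (valence 3) → 2 H
  atom 2: C, bond orders sum to 4 (valence 4) → 0 H
  atom 3: C, bond orders sum to 3 (valence 4) → 1 H
  atom 4: C, bond orders sum to 3 (valence 4) → 1 H
  atom 5: C, bond orders sum to 3 (valence 4) → 1 H
  atom 6: C with explicit H count 1
  atom 7: C, bond orders sum to 4 (valence 4) → 0 H
  atom 8: C, bond orders sum to 1 (valence 4) → 3 H
Totals → C:7, H:9, N:1.
In Hill order: C7H9N.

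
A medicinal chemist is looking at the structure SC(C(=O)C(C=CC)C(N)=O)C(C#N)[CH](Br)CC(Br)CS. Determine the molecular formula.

C13H18Br2N2O2S2

Walk through each heavy atom and fill implicit hydrogens from standard valence (C 4, N 3, O 2, S 2, halogen 1):
  atom 1: S, bond orders sum to 1 (valence 2) → 1 H
  atom 2: C, bond orders sum to 3 (valence 4) → 1 H
  atom 3: C, bond orders sum to 4 (valence 4) → 0 H
  atom 4: O, bond orders sum to 2 (valence 2) → 0 H
  atom 5: C, bond orders sum to 3 (valence 4) → 1 H
  atom 6: C, bond orders sum to 3 (valence 4) → 1 H
  atom 7: C, bond orders sum to 3 (valence 4) → 1 H
  atom 8: C, bond orders sum to 1 (valence 4) → 3 H
  atom 9: C, bond orders sum to 4 (valence 4) → 0 H
  atom 10: N, bond orders sum to 1 (valence 3) → 2 H
  atom 11: O, bond orders sum to 2 (valence 2) → 0 H
  atom 12: C, bond orders sum to 3 (valence 4) → 1 H
  atom 13: C, bond orders sum to 4 (valence 4) → 0 H
  atom 14: N, bond orders sum to 3 (valence 3) → 0 H
  atom 15: C with explicit H count 1
  atom 16: Br (halogen, monovalent) → 0 H
  atom 17: C, bond orders sum to 2 (valence 4) → 2 H
  atom 18: C, bond orders sum to 3 (valence 4) → 1 H
  atom 19: Br (halogen, monovalent) → 0 H
  atom 20: C, bond orders sum to 2 (valence 4) → 2 H
  atom 21: S, bond orders sum to 1 (valence 2) → 1 H
Totals → C:13, H:18, Br:2, N:2, O:2, S:2.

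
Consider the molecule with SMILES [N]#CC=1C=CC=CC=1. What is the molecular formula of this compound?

C7H5N

Walk through each heavy atom and fill implicit hydrogens from standard valence (C 4, N 3, O 2, S 2, halogen 1):
  atom 1: N with explicit H count 0
  atom 2: C, bond orders sum to 4 (valence 4) → 0 H
  atom 3: C, bond orders sum to 4 (valence 4) → 0 H
  atom 4: C, bond orders sum to 3 (valence 4) → 1 H
  atom 5: C, bond orders sum to 3 (valence 4) → 1 H
  atom 6: C, bond orders sum to 3 (valence 4) → 1 H
  atom 7: C, bond orders sum to 3 (valence 4) → 1 H
  atom 8: C, bond orders sum to 3 (valence 4) → 1 H
Totals → C:7, H:5, N:1.
In Hill order: C7H5N.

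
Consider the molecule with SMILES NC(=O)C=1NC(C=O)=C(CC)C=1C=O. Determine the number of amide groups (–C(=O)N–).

The amide motif appears at heavy-atom position 2 in the SMILES.
Other groups present: 2 aldehyde.
Amide count: 1.

1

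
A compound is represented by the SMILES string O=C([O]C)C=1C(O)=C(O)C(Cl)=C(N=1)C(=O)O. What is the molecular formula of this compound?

Walk through each heavy atom and fill implicit hydrogens from standard valence (C 4, N 3, O 2, S 2, halogen 1):
  atom 1: O, bond orders sum to 2 (valence 2) → 0 H
  atom 2: C, bond orders sum to 4 (valence 4) → 0 H
  atom 3: O with explicit H count 0
  atom 4: C, bond orders sum to 1 (valence 4) → 3 H
  atom 5: C, bond orders sum to 4 (valence 4) → 0 H
  atom 6: C, bond orders sum to 4 (valence 4) → 0 H
  atom 7: O, bond orders sum to 1 (valence 2) → 1 H
  atom 8: C, bond orders sum to 4 (valence 4) → 0 H
  atom 9: O, bond orders sum to 1 (valence 2) → 1 H
  atom 10: C, bond orders sum to 4 (valence 4) → 0 H
  atom 11: Cl (halogen, monovalent) → 0 H
  atom 12: C, bond orders sum to 4 (valence 4) → 0 H
  atom 13: N, bond orders sum to 3 (valence 3) → 0 H
  atom 14: C, bond orders sum to 4 (valence 4) → 0 H
  atom 15: O, bond orders sum to 2 (valence 2) → 0 H
  atom 16: O, bond orders sum to 1 (valence 2) → 1 H
Totals → C:8, H:6, Cl:1, N:1, O:6.
In Hill order: C8H6ClNO6.

C8H6ClNO6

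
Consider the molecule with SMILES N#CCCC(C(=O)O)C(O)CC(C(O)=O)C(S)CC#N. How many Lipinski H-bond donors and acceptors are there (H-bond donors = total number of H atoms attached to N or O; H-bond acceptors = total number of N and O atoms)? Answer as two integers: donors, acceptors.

3, 7

Donors: find every N or O and count the H atoms it carries.
  atom 1 (N): bond orders sum to 3 → 0 H
  atom 7 (O): bond orders sum to 2 → 0 H
  atom 8 (O): bond orders sum to 1 → 1 H
  atom 10 (O): bond orders sum to 1 → 1 H
  atom 14 (O): bond orders sum to 1 → 1 H
  atom 15 (O): bond orders sum to 2 → 0 H
  atom 20 (N): bond orders sum to 3 → 0 H
Lipinski HBD = 3.
Acceptors: N atoms = 2, O atoms = 5 → HBA = 7.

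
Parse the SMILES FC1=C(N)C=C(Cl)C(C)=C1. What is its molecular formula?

C7H7ClFN

Walk through each heavy atom and fill implicit hydrogens from standard valence (C 4, N 3, O 2, S 2, halogen 1):
  atom 1: F (halogen, monovalent) → 0 H
  atom 2: C, bond orders sum to 4 (valence 4) → 0 H
  atom 3: C, bond orders sum to 4 (valence 4) → 0 H
  atom 4: N, bond orders sum to 1 (valence 3) → 2 H
  atom 5: C, bond orders sum to 3 (valence 4) → 1 H
  atom 6: C, bond orders sum to 4 (valence 4) → 0 H
  atom 7: Cl (halogen, monovalent) → 0 H
  atom 8: C, bond orders sum to 4 (valence 4) → 0 H
  atom 9: C, bond orders sum to 1 (valence 4) → 3 H
  atom 10: C, bond orders sum to 3 (valence 4) → 1 H
Totals → C:7, H:7, Cl:1, F:1, N:1.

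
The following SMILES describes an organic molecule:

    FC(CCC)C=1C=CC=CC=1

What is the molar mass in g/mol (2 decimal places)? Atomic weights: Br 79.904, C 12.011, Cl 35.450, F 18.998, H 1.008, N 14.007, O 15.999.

152.21 g/mol

First, the molecular formula is C10H13F (counting implicit H from valence).
  C: 10 × 12.011 = 120.110
  F: 1 × 18.998 = 18.998
  H: 13 × 1.008 = 13.104
Sum: 10×12.011 + 1×18.998 + 13×1.008 = 152.212 → 152.21 g/mol.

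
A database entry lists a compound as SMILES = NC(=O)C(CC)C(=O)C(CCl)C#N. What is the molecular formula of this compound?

C8H11ClN2O2

Walk through each heavy atom and fill implicit hydrogens from standard valence (C 4, N 3, O 2, S 2, halogen 1):
  atom 1: N, bond orders sum to 1 (valence 3) → 2 H
  atom 2: C, bond orders sum to 4 (valence 4) → 0 H
  atom 3: O, bond orders sum to 2 (valence 2) → 0 H
  atom 4: C, bond orders sum to 3 (valence 4) → 1 H
  atom 5: C, bond orders sum to 2 (valence 4) → 2 H
  atom 6: C, bond orders sum to 1 (valence 4) → 3 H
  atom 7: C, bond orders sum to 4 (valence 4) → 0 H
  atom 8: O, bond orders sum to 2 (valence 2) → 0 H
  atom 9: C, bond orders sum to 3 (valence 4) → 1 H
  atom 10: C, bond orders sum to 2 (valence 4) → 2 H
  atom 11: Cl (halogen, monovalent) → 0 H
  atom 12: C, bond orders sum to 4 (valence 4) → 0 H
  atom 13: N, bond orders sum to 3 (valence 3) → 0 H
Totals → C:8, H:11, Cl:1, N:2, O:2.
In Hill order: C8H11ClN2O2.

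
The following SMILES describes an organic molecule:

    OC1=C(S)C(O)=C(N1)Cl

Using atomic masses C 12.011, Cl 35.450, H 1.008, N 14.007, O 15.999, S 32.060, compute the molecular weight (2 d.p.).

First, the molecular formula is C4H4ClNO2S (counting implicit H from valence).
  C: 4 × 12.011 = 48.044
  Cl: 1 × 35.450 = 35.450
  H: 4 × 1.008 = 4.032
  N: 1 × 14.007 = 14.007
  O: 2 × 15.999 = 31.998
  S: 1 × 32.060 = 32.060
Sum: 4×12.011 + 1×35.450 + 4×1.008 + 1×14.007 + 2×15.999 + 1×32.060 = 165.591 → 165.59 g/mol.

165.59 g/mol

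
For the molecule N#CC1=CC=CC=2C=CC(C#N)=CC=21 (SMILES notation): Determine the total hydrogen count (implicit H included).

6

Walk through each heavy atom and fill implicit hydrogens from standard valence (C 4, N 3, O 2, S 2, halogen 1):
  atom 1: N, bond orders sum to 3 (valence 3) → 0 H
  atom 2: C, bond orders sum to 4 (valence 4) → 0 H
  atom 3: C, bond orders sum to 4 (valence 4) → 0 H
  atom 4: C, bond orders sum to 3 (valence 4) → 1 H
  atom 5: C, bond orders sum to 3 (valence 4) → 1 H
  atom 6: C, bond orders sum to 3 (valence 4) → 1 H
  atom 7: C, bond orders sum to 4 (valence 4) → 0 H
  atom 8: C, bond orders sum to 3 (valence 4) → 1 H
  atom 9: C, bond orders sum to 3 (valence 4) → 1 H
  atom 10: C, bond orders sum to 4 (valence 4) → 0 H
  atom 11: C, bond orders sum to 4 (valence 4) → 0 H
  atom 12: N, bond orders sum to 3 (valence 3) → 0 H
  atom 13: C, bond orders sum to 3 (valence 4) → 1 H
  atom 14: C, bond orders sum to 4 (valence 4) → 0 H
Total hydrogens: 6.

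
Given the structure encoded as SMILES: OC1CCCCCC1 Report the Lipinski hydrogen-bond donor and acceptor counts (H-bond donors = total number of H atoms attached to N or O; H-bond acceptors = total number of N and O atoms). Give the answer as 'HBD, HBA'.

Donors: find every N or O and count the H atoms it carries.
  atom 1 (O): bond orders sum to 1 → 1 H
Lipinski HBD = 1.
Acceptors: N atoms = 0, O atoms = 1 → HBA = 1.

1, 1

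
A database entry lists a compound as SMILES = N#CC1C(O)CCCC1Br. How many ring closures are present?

In SMILES, each pair of matching ring-closure digits denotes one ring-closing bond; the number of such bonds equals the number of independent rings.
Ring-closure bonds here: 1.

1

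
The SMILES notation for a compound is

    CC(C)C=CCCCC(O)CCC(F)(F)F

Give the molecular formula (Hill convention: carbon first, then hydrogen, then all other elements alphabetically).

Walk through each heavy atom and fill implicit hydrogens from standard valence (C 4, N 3, O 2, S 2, halogen 1):
  atom 1: C, bond orders sum to 1 (valence 4) → 3 H
  atom 2: C, bond orders sum to 3 (valence 4) → 1 H
  atom 3: C, bond orders sum to 1 (valence 4) → 3 H
  atom 4: C, bond orders sum to 3 (valence 4) → 1 H
  atom 5: C, bond orders sum to 3 (valence 4) → 1 H
  atom 6: C, bond orders sum to 2 (valence 4) → 2 H
  atom 7: C, bond orders sum to 2 (valence 4) → 2 H
  atom 8: C, bond orders sum to 2 (valence 4) → 2 H
  atom 9: C, bond orders sum to 3 (valence 4) → 1 H
  atom 10: O, bond orders sum to 1 (valence 2) → 1 H
  atom 11: C, bond orders sum to 2 (valence 4) → 2 H
  atom 12: C, bond orders sum to 2 (valence 4) → 2 H
  atom 13: C, bond orders sum to 4 (valence 4) → 0 H
  atom 14: F (halogen, monovalent) → 0 H
  atom 15: F (halogen, monovalent) → 0 H
  atom 16: F (halogen, monovalent) → 0 H
Totals → C:12, H:21, F:3, O:1.
In Hill order: C12H21F3O.

C12H21F3O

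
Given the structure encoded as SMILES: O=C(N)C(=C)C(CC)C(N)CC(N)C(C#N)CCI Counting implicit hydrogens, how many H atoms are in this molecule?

Walk through each heavy atom and fill implicit hydrogens from standard valence (C 4, N 3, O 2, S 2, halogen 1):
  atom 1: O, bond orders sum to 2 (valence 2) → 0 H
  atom 2: C, bond orders sum to 4 (valence 4) → 0 H
  atom 3: N, bond orders sum to 1 (valence 3) → 2 H
  atom 4: C, bond orders sum to 4 (valence 4) → 0 H
  atom 5: C, bond orders sum to 2 (valence 4) → 2 H
  atom 6: C, bond orders sum to 3 (valence 4) → 1 H
  atom 7: C, bond orders sum to 2 (valence 4) → 2 H
  atom 8: C, bond orders sum to 1 (valence 4) → 3 H
  atom 9: C, bond orders sum to 3 (valence 4) → 1 H
  atom 10: N, bond orders sum to 1 (valence 3) → 2 H
  atom 11: C, bond orders sum to 2 (valence 4) → 2 H
  atom 12: C, bond orders sum to 3 (valence 4) → 1 H
  atom 13: N, bond orders sum to 1 (valence 3) → 2 H
  atom 14: C, bond orders sum to 3 (valence 4) → 1 H
  atom 15: C, bond orders sum to 4 (valence 4) → 0 H
  atom 16: N, bond orders sum to 3 (valence 3) → 0 H
  atom 17: C, bond orders sum to 2 (valence 4) → 2 H
  atom 18: C, bond orders sum to 2 (valence 4) → 2 H
  atom 19: I (halogen, monovalent) → 0 H
Total hydrogens: 23.

23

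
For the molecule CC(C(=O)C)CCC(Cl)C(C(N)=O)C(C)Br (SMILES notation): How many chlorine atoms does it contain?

Scan the SMILES for Cl atoms (remember two-letter symbols like Cl and Br are single atoms).
Chlorine count: 1.

1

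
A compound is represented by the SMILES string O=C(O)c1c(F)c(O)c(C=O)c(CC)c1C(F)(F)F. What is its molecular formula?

Walk through each heavy atom and fill implicit hydrogens from standard valence (C 4, N 3, O 2, S 2, halogen 1); for lowercase aromatic atoms, an aromatic c carries 1 H when it has two neighbours and 0 H with three, and aromatic n carries 0 H:
  atom 1: O, bond orders sum to 2 (valence 2) → 0 H
  atom 2: C, bond orders sum to 4 (valence 4) → 0 H
  atom 3: O, bond orders sum to 1 (valence 2) → 1 H
  atom 4: aromatic c, 3 neighbours → 0 H
  atom 5: aromatic c, 3 neighbours → 0 H
  atom 6: F (halogen, monovalent) → 0 H
  atom 7: aromatic c, 3 neighbours → 0 H
  atom 8: O, bond orders sum to 1 (valence 2) → 1 H
  atom 9: aromatic c, 3 neighbours → 0 H
  atom 10: C, bond orders sum to 3 (valence 4) → 1 H
  atom 11: O, bond orders sum to 2 (valence 2) → 0 H
  atom 12: aromatic c, 3 neighbours → 0 H
  atom 13: C, bond orders sum to 2 (valence 4) → 2 H
  atom 14: C, bond orders sum to 1 (valence 4) → 3 H
  atom 15: aromatic c, 3 neighbours → 0 H
  atom 16: C, bond orders sum to 4 (valence 4) → 0 H
  atom 17: F (halogen, monovalent) → 0 H
  atom 18: F (halogen, monovalent) → 0 H
  atom 19: F (halogen, monovalent) → 0 H
Totals → C:11, H:8, F:4, O:4.

C11H8F4O4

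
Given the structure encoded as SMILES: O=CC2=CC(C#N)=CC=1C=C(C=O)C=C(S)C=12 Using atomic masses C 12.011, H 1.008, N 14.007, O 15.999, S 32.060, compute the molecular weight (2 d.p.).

241.26 g/mol

First, the molecular formula is C13H7NO2S (counting implicit H from valence).
  C: 13 × 12.011 = 156.143
  H: 7 × 1.008 = 7.056
  N: 1 × 14.007 = 14.007
  O: 2 × 15.999 = 31.998
  S: 1 × 32.060 = 32.060
Sum: 13×12.011 + 7×1.008 + 1×14.007 + 2×15.999 + 1×32.060 = 241.264 → 241.26 g/mol.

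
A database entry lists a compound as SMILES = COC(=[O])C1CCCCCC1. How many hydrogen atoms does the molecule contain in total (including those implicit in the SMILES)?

Walk through each heavy atom and fill implicit hydrogens from standard valence (C 4, N 3, O 2, S 2, halogen 1):
  atom 1: C, bond orders sum to 1 (valence 4) → 3 H
  atom 2: O, bond orders sum to 2 (valence 2) → 0 H
  atom 3: C, bond orders sum to 4 (valence 4) → 0 H
  atom 4: O with explicit H count 0
  atom 5: C, bond orders sum to 3 (valence 4) → 1 H
  atom 6: C, bond orders sum to 2 (valence 4) → 2 H
  atom 7: C, bond orders sum to 2 (valence 4) → 2 H
  atom 8: C, bond orders sum to 2 (valence 4) → 2 H
  atom 9: C, bond orders sum to 2 (valence 4) → 2 H
  atom 10: C, bond orders sum to 2 (valence 4) → 2 H
  atom 11: C, bond orders sum to 2 (valence 4) → 2 H
Total hydrogens: 16.

16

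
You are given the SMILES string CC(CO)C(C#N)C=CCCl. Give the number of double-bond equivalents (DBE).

Molecular formula: C8H12ClNO.
DoU = (2C + 2 + N − H − X) / 2, where X is the halogen count and O/S are ignored.
    = (2·8 + 2 + 1 − 12 − 1) / 2 = 6 / 2 = 3.

3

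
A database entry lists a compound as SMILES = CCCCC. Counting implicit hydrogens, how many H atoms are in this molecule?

Walk through each heavy atom and fill implicit hydrogens from standard valence (C 4, N 3, O 2, S 2, halogen 1):
  atom 1: C, bond orders sum to 1 (valence 4) → 3 H
  atom 2: C, bond orders sum to 2 (valence 4) → 2 H
  atom 3: C, bond orders sum to 2 (valence 4) → 2 H
  atom 4: C, bond orders sum to 2 (valence 4) → 2 H
  atom 5: C, bond orders sum to 1 (valence 4) → 3 H
Total hydrogens: 12.

12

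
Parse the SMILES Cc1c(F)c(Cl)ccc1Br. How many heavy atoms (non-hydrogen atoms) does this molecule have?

Every atom symbol written in the SMILES (organic subset) is one heavy atom; implicit H are not written.
Heavy atoms by element → Br:1, C:7, Cl:1, F:1.
Total: 10.

10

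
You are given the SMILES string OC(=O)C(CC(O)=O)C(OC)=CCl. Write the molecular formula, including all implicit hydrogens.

Walk through each heavy atom and fill implicit hydrogens from standard valence (C 4, N 3, O 2, S 2, halogen 1):
  atom 1: O, bond orders sum to 1 (valence 2) → 1 H
  atom 2: C, bond orders sum to 4 (valence 4) → 0 H
  atom 3: O, bond orders sum to 2 (valence 2) → 0 H
  atom 4: C, bond orders sum to 3 (valence 4) → 1 H
  atom 5: C, bond orders sum to 2 (valence 4) → 2 H
  atom 6: C, bond orders sum to 4 (valence 4) → 0 H
  atom 7: O, bond orders sum to 1 (valence 2) → 1 H
  atom 8: O, bond orders sum to 2 (valence 2) → 0 H
  atom 9: C, bond orders sum to 4 (valence 4) → 0 H
  atom 10: O, bond orders sum to 2 (valence 2) → 0 H
  atom 11: C, bond orders sum to 1 (valence 4) → 3 H
  atom 12: C, bond orders sum to 3 (valence 4) → 1 H
  atom 13: Cl (halogen, monovalent) → 0 H
Totals → C:7, H:9, Cl:1, O:5.

C7H9ClO5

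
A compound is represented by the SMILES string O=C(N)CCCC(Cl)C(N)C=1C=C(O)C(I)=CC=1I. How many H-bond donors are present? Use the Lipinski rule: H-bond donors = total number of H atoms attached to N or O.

Donors: find every N or O and count the H atoms it carries.
  atom 1 (O): bond orders sum to 2 → 0 H
  atom 3 (N): bond orders sum to 1 → 2 H
  atom 10 (N): bond orders sum to 1 → 2 H
  atom 14 (O): bond orders sum to 1 → 1 H
Lipinski HBD = 5.

5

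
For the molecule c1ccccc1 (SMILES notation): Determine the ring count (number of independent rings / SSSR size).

In SMILES, each pair of matching ring-closure digits denotes one ring-closing bond; the number of such bonds equals the number of independent rings.
Ring-closure bonds here: 1.

1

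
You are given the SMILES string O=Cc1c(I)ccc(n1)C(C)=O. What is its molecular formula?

C8H6INO2

Walk through each heavy atom and fill implicit hydrogens from standard valence (C 4, N 3, O 2, S 2, halogen 1); for lowercase aromatic atoms, an aromatic c carries 1 H when it has two neighbours and 0 H with three, and aromatic n carries 0 H:
  atom 1: O, bond orders sum to 2 (valence 2) → 0 H
  atom 2: C, bond orders sum to 3 (valence 4) → 1 H
  atom 3: aromatic c, 3 neighbours → 0 H
  atom 4: aromatic c, 3 neighbours → 0 H
  atom 5: I (halogen, monovalent) → 0 H
  atom 6: aromatic c, 2 neighbours → 1 H
  atom 7: aromatic c, 2 neighbours → 1 H
  atom 8: aromatic c, 3 neighbours → 0 H
  atom 9: aromatic n, 2 neighbours → 0 H
  atom 10: C, bond orders sum to 4 (valence 4) → 0 H
  atom 11: C, bond orders sum to 1 (valence 4) → 3 H
  atom 12: O, bond orders sum to 2 (valence 2) → 0 H
Totals → C:8, H:6, I:1, N:1, O:2.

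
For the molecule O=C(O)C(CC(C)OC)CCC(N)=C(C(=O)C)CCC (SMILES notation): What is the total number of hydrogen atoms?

27

Walk through each heavy atom and fill implicit hydrogens from standard valence (C 4, N 3, O 2, S 2, halogen 1):
  atom 1: O, bond orders sum to 2 (valence 2) → 0 H
  atom 2: C, bond orders sum to 4 (valence 4) → 0 H
  atom 3: O, bond orders sum to 1 (valence 2) → 1 H
  atom 4: C, bond orders sum to 3 (valence 4) → 1 H
  atom 5: C, bond orders sum to 2 (valence 4) → 2 H
  atom 6: C, bond orders sum to 3 (valence 4) → 1 H
  atom 7: C, bond orders sum to 1 (valence 4) → 3 H
  atom 8: O, bond orders sum to 2 (valence 2) → 0 H
  atom 9: C, bond orders sum to 1 (valence 4) → 3 H
  atom 10: C, bond orders sum to 2 (valence 4) → 2 H
  atom 11: C, bond orders sum to 2 (valence 4) → 2 H
  atom 12: C, bond orders sum to 4 (valence 4) → 0 H
  atom 13: N, bond orders sum to 1 (valence 3) → 2 H
  atom 14: C, bond orders sum to 4 (valence 4) → 0 H
  atom 15: C, bond orders sum to 4 (valence 4) → 0 H
  atom 16: O, bond orders sum to 2 (valence 2) → 0 H
  atom 17: C, bond orders sum to 1 (valence 4) → 3 H
  atom 18: C, bond orders sum to 2 (valence 4) → 2 H
  atom 19: C, bond orders sum to 2 (valence 4) → 2 H
  atom 20: C, bond orders sum to 1 (valence 4) → 3 H
Total hydrogens: 27.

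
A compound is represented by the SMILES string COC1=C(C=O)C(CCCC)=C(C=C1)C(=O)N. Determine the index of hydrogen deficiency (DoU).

6

Molecular formula: C13H17NO3.
DoU = (2C + 2 + N − H − X) / 2, where X is the halogen count and O/S are ignored.
    = (2·13 + 2 + 1 − 17 − 0) / 2 = 12 / 2 = 6.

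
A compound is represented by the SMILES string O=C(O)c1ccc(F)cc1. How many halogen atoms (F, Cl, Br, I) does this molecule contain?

Halogen atoms appear at heavy-atom position 8 (1×F).
Other groups present: 1 carboxylic acid.
Halogen count: 1.

1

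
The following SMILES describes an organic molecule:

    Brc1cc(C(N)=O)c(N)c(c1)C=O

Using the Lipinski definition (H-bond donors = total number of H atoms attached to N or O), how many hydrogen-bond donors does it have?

Donors: find every N or O and count the H atoms it carries.
  atom 6 (N): bond orders sum to 1 → 2 H
  atom 7 (O): bond orders sum to 2 → 0 H
  atom 9 (N): bond orders sum to 1 → 2 H
  atom 13 (O): bond orders sum to 2 → 0 H
Lipinski HBD = 4.

4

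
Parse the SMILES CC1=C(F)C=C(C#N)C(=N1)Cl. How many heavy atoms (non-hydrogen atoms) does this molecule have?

Every atom symbol written in the SMILES (organic subset) is one heavy atom; implicit H are not written.
Heavy atoms by element → C:7, Cl:1, F:1, N:2.
Total: 11.

11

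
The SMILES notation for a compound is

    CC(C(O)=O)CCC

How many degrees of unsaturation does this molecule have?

Degree of unsaturation = (number of rings) + (number of π bonds).
Ring closures in the SMILES: 0.
π bonds: 1 double bond (each 1 DoU) → 1 DoU from unsaturation.
Total DoU = 0 + 1 = 1.

1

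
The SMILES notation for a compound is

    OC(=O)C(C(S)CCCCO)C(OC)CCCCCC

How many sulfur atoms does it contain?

1

Scan the SMILES for S atoms (remember two-letter symbols like Cl and Br are single atoms).
Sulfur count: 1.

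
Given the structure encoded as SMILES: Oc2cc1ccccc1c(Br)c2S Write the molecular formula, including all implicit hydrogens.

C10H7BrOS

Walk through each heavy atom and fill implicit hydrogens from standard valence (C 4, N 3, O 2, S 2, halogen 1); for lowercase aromatic atoms, an aromatic c carries 1 H when it has two neighbours and 0 H with three, and aromatic n carries 0 H:
  atom 1: O, bond orders sum to 1 (valence 2) → 1 H
  atom 2: aromatic c, 3 neighbours → 0 H
  atom 3: aromatic c, 2 neighbours → 1 H
  atom 4: aromatic c, 3 neighbours → 0 H
  atom 5: aromatic c, 2 neighbours → 1 H
  atom 6: aromatic c, 2 neighbours → 1 H
  atom 7: aromatic c, 2 neighbours → 1 H
  atom 8: aromatic c, 2 neighbours → 1 H
  atom 9: aromatic c, 3 neighbours → 0 H
  atom 10: aromatic c, 3 neighbours → 0 H
  atom 11: Br (halogen, monovalent) → 0 H
  atom 12: aromatic c, 3 neighbours → 0 H
  atom 13: S, bond orders sum to 1 (valence 2) → 1 H
Totals → C:10, H:7, Br:1, O:1, S:1.
In Hill order: C10H7BrOS.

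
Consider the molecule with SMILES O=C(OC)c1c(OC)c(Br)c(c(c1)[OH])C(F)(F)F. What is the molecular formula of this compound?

Walk through each heavy atom and fill implicit hydrogens from standard valence (C 4, N 3, O 2, S 2, halogen 1); for lowercase aromatic atoms, an aromatic c carries 1 H when it has two neighbours and 0 H with three, and aromatic n carries 0 H:
  atom 1: O, bond orders sum to 2 (valence 2) → 0 H
  atom 2: C, bond orders sum to 4 (valence 4) → 0 H
  atom 3: O, bond orders sum to 2 (valence 2) → 0 H
  atom 4: C, bond orders sum to 1 (valence 4) → 3 H
  atom 5: aromatic c, 3 neighbours → 0 H
  atom 6: aromatic c, 3 neighbours → 0 H
  atom 7: O, bond orders sum to 2 (valence 2) → 0 H
  atom 8: C, bond orders sum to 1 (valence 4) → 3 H
  atom 9: aromatic c, 3 neighbours → 0 H
  atom 10: Br (halogen, monovalent) → 0 H
  atom 11: aromatic c, 3 neighbours → 0 H
  atom 12: aromatic c, 3 neighbours → 0 H
  atom 13: aromatic c, 2 neighbours → 1 H
  atom 14: O with explicit H count 1
  atom 15: C, bond orders sum to 4 (valence 4) → 0 H
  atom 16: F (halogen, monovalent) → 0 H
  atom 17: F (halogen, monovalent) → 0 H
  atom 18: F (halogen, monovalent) → 0 H
Totals → C:10, H:8, Br:1, F:3, O:4.
In Hill order: C10H8BrF3O4.

C10H8BrF3O4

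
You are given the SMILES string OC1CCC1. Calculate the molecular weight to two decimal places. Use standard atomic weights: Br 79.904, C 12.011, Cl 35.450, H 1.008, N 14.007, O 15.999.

72.11 g/mol

First, the molecular formula is C4H8O (counting implicit H from valence).
  C: 4 × 12.011 = 48.044
  H: 8 × 1.008 = 8.064
  O: 1 × 15.999 = 15.999
Sum: 4×12.011 + 8×1.008 + 1×15.999 = 72.107 → 72.11 g/mol.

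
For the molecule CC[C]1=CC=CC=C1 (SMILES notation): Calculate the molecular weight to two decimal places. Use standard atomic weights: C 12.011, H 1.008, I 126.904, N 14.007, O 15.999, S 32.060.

106.17 g/mol

First, the molecular formula is C8H10 (counting implicit H from valence).
  C: 8 × 12.011 = 96.088
  H: 10 × 1.008 = 10.080
Sum: 8×12.011 + 10×1.008 = 106.168 → 106.17 g/mol.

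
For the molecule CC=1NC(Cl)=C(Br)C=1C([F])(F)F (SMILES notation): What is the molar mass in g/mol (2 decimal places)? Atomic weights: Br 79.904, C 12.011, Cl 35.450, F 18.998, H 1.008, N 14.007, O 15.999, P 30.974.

First, the molecular formula is C6H4BrClF3N (counting implicit H from valence).
  Br: 1 × 79.904 = 79.904
  C: 6 × 12.011 = 72.066
  Cl: 1 × 35.450 = 35.450
  F: 3 × 18.998 = 56.994
  H: 4 × 1.008 = 4.032
  N: 1 × 14.007 = 14.007
Sum: 1×79.904 + 6×12.011 + 1×35.450 + 3×18.998 + 4×1.008 + 1×14.007 = 262.453 → 262.45 g/mol.

262.45 g/mol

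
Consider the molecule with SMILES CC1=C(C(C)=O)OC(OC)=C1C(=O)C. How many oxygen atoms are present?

4

Scan the SMILES for O atoms (remember two-letter symbols like Cl and Br are single atoms).
Oxygen count: 4.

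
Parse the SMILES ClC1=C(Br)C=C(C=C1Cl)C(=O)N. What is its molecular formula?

Walk through each heavy atom and fill implicit hydrogens from standard valence (C 4, N 3, O 2, S 2, halogen 1):
  atom 1: Cl (halogen, monovalent) → 0 H
  atom 2: C, bond orders sum to 4 (valence 4) → 0 H
  atom 3: C, bond orders sum to 4 (valence 4) → 0 H
  atom 4: Br (halogen, monovalent) → 0 H
  atom 5: C, bond orders sum to 3 (valence 4) → 1 H
  atom 6: C, bond orders sum to 4 (valence 4) → 0 H
  atom 7: C, bond orders sum to 3 (valence 4) → 1 H
  atom 8: C, bond orders sum to 4 (valence 4) → 0 H
  atom 9: Cl (halogen, monovalent) → 0 H
  atom 10: C, bond orders sum to 4 (valence 4) → 0 H
  atom 11: O, bond orders sum to 2 (valence 2) → 0 H
  atom 12: N, bond orders sum to 1 (valence 3) → 2 H
Totals → C:7, H:4, Br:1, Cl:2, N:1, O:1.

C7H4BrCl2NO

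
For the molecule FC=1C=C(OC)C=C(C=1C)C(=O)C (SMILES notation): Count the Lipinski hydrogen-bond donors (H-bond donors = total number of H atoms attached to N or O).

Donors: find every N or O and count the H atoms it carries.
  atom 5 (O): bond orders sum to 2 → 0 H
  atom 12 (O): bond orders sum to 2 → 0 H
Lipinski HBD = 0.

0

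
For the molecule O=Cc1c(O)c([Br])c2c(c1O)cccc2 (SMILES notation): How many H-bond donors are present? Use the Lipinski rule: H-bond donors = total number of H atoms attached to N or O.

2

Donors: find every N or O and count the H atoms it carries.
  atom 1 (O): bond orders sum to 2 → 0 H
  atom 5 (O): bond orders sum to 1 → 1 H
  atom 11 (O): bond orders sum to 1 → 1 H
Lipinski HBD = 2.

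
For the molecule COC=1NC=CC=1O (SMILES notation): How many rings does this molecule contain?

1

In SMILES, each pair of matching ring-closure digits denotes one ring-closing bond; the number of such bonds equals the number of independent rings.
Ring-closure bonds here: 1.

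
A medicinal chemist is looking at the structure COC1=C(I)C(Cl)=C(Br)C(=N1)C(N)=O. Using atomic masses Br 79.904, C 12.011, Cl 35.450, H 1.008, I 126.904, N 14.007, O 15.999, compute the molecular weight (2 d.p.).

391.39 g/mol

First, the molecular formula is C7H5BrClIN2O2 (counting implicit H from valence).
  Br: 1 × 79.904 = 79.904
  C: 7 × 12.011 = 84.077
  Cl: 1 × 35.450 = 35.450
  H: 5 × 1.008 = 5.040
  I: 1 × 126.904 = 126.904
  N: 2 × 14.007 = 28.014
  O: 2 × 15.999 = 31.998
Sum: 1×79.904 + 7×12.011 + 1×35.450 + 5×1.008 + 1×126.904 + 2×14.007 + 2×15.999 = 391.387 → 391.39 g/mol.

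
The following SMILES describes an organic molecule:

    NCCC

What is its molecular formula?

Walk through each heavy atom and fill implicit hydrogens from standard valence (C 4, N 3, O 2, S 2, halogen 1):
  atom 1: N, bond orders sum to 1 (valence 3) → 2 H
  atom 2: C, bond orders sum to 2 (valence 4) → 2 H
  atom 3: C, bond orders sum to 2 (valence 4) → 2 H
  atom 4: C, bond orders sum to 1 (valence 4) → 3 H
Totals → C:3, H:9, N:1.
In Hill order: C3H9N.

C3H9N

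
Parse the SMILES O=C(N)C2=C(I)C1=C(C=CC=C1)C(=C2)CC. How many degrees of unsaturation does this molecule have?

8

Molecular formula: C13H12INO.
DoU = (2C + 2 + N − H − X) / 2, where X is the halogen count and O/S are ignored.
    = (2·13 + 2 + 1 − 12 − 1) / 2 = 16 / 2 = 8.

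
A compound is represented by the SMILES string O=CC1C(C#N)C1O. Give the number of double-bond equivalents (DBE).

4

Molecular formula: C5H5NO2.
DoU = (2C + 2 + N − H − X) / 2, where X is the halogen count and O/S are ignored.
    = (2·5 + 2 + 1 − 5 − 0) / 2 = 8 / 2 = 4.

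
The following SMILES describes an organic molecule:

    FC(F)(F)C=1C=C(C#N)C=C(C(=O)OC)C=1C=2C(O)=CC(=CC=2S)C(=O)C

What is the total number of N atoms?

1

Scan the SMILES for N atoms (remember two-letter symbols like Cl and Br are single atoms).
Nitrogen count: 1.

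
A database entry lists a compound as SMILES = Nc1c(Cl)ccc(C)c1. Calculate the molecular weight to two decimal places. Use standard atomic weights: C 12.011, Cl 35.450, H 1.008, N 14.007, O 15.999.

141.60 g/mol

First, the molecular formula is C7H8ClN (counting implicit H from valence).
  C: 7 × 12.011 = 84.077
  Cl: 1 × 35.450 = 35.450
  H: 8 × 1.008 = 8.064
  N: 1 × 14.007 = 14.007
Sum: 7×12.011 + 1×35.450 + 8×1.008 + 1×14.007 = 141.598 → 141.60 g/mol.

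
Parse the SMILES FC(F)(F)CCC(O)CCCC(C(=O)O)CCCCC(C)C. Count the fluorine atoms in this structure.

3

Scan the SMILES for F atoms (remember two-letter symbols like Cl and Br are single atoms).
Fluorine count: 3.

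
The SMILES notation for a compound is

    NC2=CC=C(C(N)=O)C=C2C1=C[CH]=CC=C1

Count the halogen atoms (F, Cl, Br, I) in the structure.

Scan the SMILES for the halogen motif — none present.
Groups that are present: 1 amide, 1 primary amine.

0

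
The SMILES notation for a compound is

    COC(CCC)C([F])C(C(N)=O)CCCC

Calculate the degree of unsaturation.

1

Degree of unsaturation = (number of rings) + (number of π bonds).
Ring closures in the SMILES: 0.
π bonds: 1 double bond (each 1 DoU) → 1 DoU from unsaturation.
Total DoU = 0 + 1 = 1.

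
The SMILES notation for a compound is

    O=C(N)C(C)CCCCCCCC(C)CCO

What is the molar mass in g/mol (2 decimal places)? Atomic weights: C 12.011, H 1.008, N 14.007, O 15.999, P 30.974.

First, the molecular formula is C14H29NO2 (counting implicit H from valence).
  C: 14 × 12.011 = 168.154
  H: 29 × 1.008 = 29.232
  N: 1 × 14.007 = 14.007
  O: 2 × 15.999 = 31.998
Sum: 14×12.011 + 29×1.008 + 1×14.007 + 2×15.999 = 243.391 → 243.39 g/mol.

243.39 g/mol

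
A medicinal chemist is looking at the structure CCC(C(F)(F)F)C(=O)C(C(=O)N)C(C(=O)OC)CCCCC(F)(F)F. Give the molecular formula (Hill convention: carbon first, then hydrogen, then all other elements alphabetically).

C15H21F6NO4

Walk through each heavy atom and fill implicit hydrogens from standard valence (C 4, N 3, O 2, S 2, halogen 1):
  atom 1: C, bond orders sum to 1 (valence 4) → 3 H
  atom 2: C, bond orders sum to 2 (valence 4) → 2 H
  atom 3: C, bond orders sum to 3 (valence 4) → 1 H
  atom 4: C, bond orders sum to 4 (valence 4) → 0 H
  atom 5: F (halogen, monovalent) → 0 H
  atom 6: F (halogen, monovalent) → 0 H
  atom 7: F (halogen, monovalent) → 0 H
  atom 8: C, bond orders sum to 4 (valence 4) → 0 H
  atom 9: O, bond orders sum to 2 (valence 2) → 0 H
  atom 10: C, bond orders sum to 3 (valence 4) → 1 H
  atom 11: C, bond orders sum to 4 (valence 4) → 0 H
  atom 12: O, bond orders sum to 2 (valence 2) → 0 H
  atom 13: N, bond orders sum to 1 (valence 3) → 2 H
  atom 14: C, bond orders sum to 3 (valence 4) → 1 H
  atom 15: C, bond orders sum to 4 (valence 4) → 0 H
  atom 16: O, bond orders sum to 2 (valence 2) → 0 H
  atom 17: O, bond orders sum to 2 (valence 2) → 0 H
  atom 18: C, bond orders sum to 1 (valence 4) → 3 H
  atom 19: C, bond orders sum to 2 (valence 4) → 2 H
  atom 20: C, bond orders sum to 2 (valence 4) → 2 H
  atom 21: C, bond orders sum to 2 (valence 4) → 2 H
  atom 22: C, bond orders sum to 2 (valence 4) → 2 H
  atom 23: C, bond orders sum to 4 (valence 4) → 0 H
  atom 24: F (halogen, monovalent) → 0 H
  atom 25: F (halogen, monovalent) → 0 H
  atom 26: F (halogen, monovalent) → 0 H
Totals → C:15, H:21, F:6, N:1, O:4.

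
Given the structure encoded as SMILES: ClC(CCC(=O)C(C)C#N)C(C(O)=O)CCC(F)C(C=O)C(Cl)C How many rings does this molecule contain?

In SMILES, each pair of matching ring-closure digits denotes one ring-closing bond; the number of such bonds equals the number of independent rings.
Ring-closure bonds here: 0.

0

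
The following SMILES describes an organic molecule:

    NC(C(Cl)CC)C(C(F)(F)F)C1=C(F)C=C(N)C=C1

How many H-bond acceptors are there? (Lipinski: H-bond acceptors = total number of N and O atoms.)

N atoms: 2; O atoms: 0.
Lipinski HBA = 2 + 0 = 2.

2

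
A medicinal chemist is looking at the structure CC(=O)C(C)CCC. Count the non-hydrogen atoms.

Every atom symbol written in the SMILES (organic subset) is one heavy atom; implicit H are not written.
Heavy atoms by element → C:7, O:1.
Total: 8.

8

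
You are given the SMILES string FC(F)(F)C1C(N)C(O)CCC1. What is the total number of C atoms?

Count every carbon token in the SMILES (each C, including those in ring-closure positions and inside branches).
Carbon count: 7.

7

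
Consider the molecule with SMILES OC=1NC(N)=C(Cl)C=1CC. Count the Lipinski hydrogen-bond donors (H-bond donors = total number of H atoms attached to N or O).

4

Donors: find every N or O and count the H atoms it carries.
  atom 1 (O): bond orders sum to 1 → 1 H
  atom 3 (N): bond orders sum to 2 → 1 H
  atom 5 (N): bond orders sum to 1 → 2 H
Lipinski HBD = 4.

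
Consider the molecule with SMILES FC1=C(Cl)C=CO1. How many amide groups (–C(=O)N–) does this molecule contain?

0

Scan the SMILES for the amide motif — none present.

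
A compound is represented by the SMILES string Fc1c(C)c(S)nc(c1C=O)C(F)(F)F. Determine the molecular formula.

C8H5F4NOS

Walk through each heavy atom and fill implicit hydrogens from standard valence (C 4, N 3, O 2, S 2, halogen 1); for lowercase aromatic atoms, an aromatic c carries 1 H when it has two neighbours and 0 H with three, and aromatic n carries 0 H:
  atom 1: F (halogen, monovalent) → 0 H
  atom 2: aromatic c, 3 neighbours → 0 H
  atom 3: aromatic c, 3 neighbours → 0 H
  atom 4: C, bond orders sum to 1 (valence 4) → 3 H
  atom 5: aromatic c, 3 neighbours → 0 H
  atom 6: S, bond orders sum to 1 (valence 2) → 1 H
  atom 7: aromatic n, 2 neighbours → 0 H
  atom 8: aromatic c, 3 neighbours → 0 H
  atom 9: aromatic c, 3 neighbours → 0 H
  atom 10: C, bond orders sum to 3 (valence 4) → 1 H
  atom 11: O, bond orders sum to 2 (valence 2) → 0 H
  atom 12: C, bond orders sum to 4 (valence 4) → 0 H
  atom 13: F (halogen, monovalent) → 0 H
  atom 14: F (halogen, monovalent) → 0 H
  atom 15: F (halogen, monovalent) → 0 H
Totals → C:8, H:5, F:4, N:1, O:1, S:1.
In Hill order: C8H5F4NOS.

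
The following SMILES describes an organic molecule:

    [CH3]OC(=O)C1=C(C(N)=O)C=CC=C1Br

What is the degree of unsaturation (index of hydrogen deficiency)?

Molecular formula: C9H8BrNO3.
DoU = (2C + 2 + N − H − X) / 2, where X is the halogen count and O/S are ignored.
    = (2·9 + 2 + 1 − 8 − 1) / 2 = 12 / 2 = 6.

6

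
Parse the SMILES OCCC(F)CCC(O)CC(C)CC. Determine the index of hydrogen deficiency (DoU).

0

Molecular formula: C11H23FO2.
DoU = (2C + 2 + N − H − X) / 2, where X is the halogen count and O/S are ignored.
    = (2·11 + 2 + 0 − 23 − 1) / 2 = 0 / 2 = 0.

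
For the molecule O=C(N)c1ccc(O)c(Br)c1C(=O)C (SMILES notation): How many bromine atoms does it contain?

1

Scan the SMILES for Br atoms (remember two-letter symbols like Cl and Br are single atoms).
Bromine count: 1.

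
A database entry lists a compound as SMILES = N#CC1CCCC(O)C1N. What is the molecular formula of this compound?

C7H12N2O

Walk through each heavy atom and fill implicit hydrogens from standard valence (C 4, N 3, O 2, S 2, halogen 1):
  atom 1: N, bond orders sum to 3 (valence 3) → 0 H
  atom 2: C, bond orders sum to 4 (valence 4) → 0 H
  atom 3: C, bond orders sum to 3 (valence 4) → 1 H
  atom 4: C, bond orders sum to 2 (valence 4) → 2 H
  atom 5: C, bond orders sum to 2 (valence 4) → 2 H
  atom 6: C, bond orders sum to 2 (valence 4) → 2 H
  atom 7: C, bond orders sum to 3 (valence 4) → 1 H
  atom 8: O, bond orders sum to 1 (valence 2) → 1 H
  atom 9: C, bond orders sum to 3 (valence 4) → 1 H
  atom 10: N, bond orders sum to 1 (valence 3) → 2 H
Totals → C:7, H:12, N:2, O:1.
In Hill order: C7H12N2O.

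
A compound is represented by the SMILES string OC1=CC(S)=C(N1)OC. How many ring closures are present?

1

In SMILES, each pair of matching ring-closure digits denotes one ring-closing bond; the number of such bonds equals the number of independent rings.
Ring-closure bonds here: 1.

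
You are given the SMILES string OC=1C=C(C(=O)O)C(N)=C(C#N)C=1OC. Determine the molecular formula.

C9H8N2O4

Walk through each heavy atom and fill implicit hydrogens from standard valence (C 4, N 3, O 2, S 2, halogen 1):
  atom 1: O, bond orders sum to 1 (valence 2) → 1 H
  atom 2: C, bond orders sum to 4 (valence 4) → 0 H
  atom 3: C, bond orders sum to 3 (valence 4) → 1 H
  atom 4: C, bond orders sum to 4 (valence 4) → 0 H
  atom 5: C, bond orders sum to 4 (valence 4) → 0 H
  atom 6: O, bond orders sum to 2 (valence 2) → 0 H
  atom 7: O, bond orders sum to 1 (valence 2) → 1 H
  atom 8: C, bond orders sum to 4 (valence 4) → 0 H
  atom 9: N, bond orders sum to 1 (valence 3) → 2 H
  atom 10: C, bond orders sum to 4 (valence 4) → 0 H
  atom 11: C, bond orders sum to 4 (valence 4) → 0 H
  atom 12: N, bond orders sum to 3 (valence 3) → 0 H
  atom 13: C, bond orders sum to 4 (valence 4) → 0 H
  atom 14: O, bond orders sum to 2 (valence 2) → 0 H
  atom 15: C, bond orders sum to 1 (valence 4) → 3 H
Totals → C:9, H:8, N:2, O:4.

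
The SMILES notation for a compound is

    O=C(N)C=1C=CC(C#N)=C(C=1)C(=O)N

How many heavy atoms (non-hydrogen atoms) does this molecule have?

Every atom symbol written in the SMILES (organic subset) is one heavy atom; implicit H are not written.
Heavy atoms by element → C:9, N:3, O:2.
Total: 14.

14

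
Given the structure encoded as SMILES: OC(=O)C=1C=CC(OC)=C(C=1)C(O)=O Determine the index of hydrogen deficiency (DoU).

6

Degree of unsaturation = (number of rings) + (number of π bonds).
Ring closures in the SMILES: 1.
π bonds: 5 double bonds (each 1 DoU) → 5 DoU from unsaturation.
Total DoU = 1 + 5 = 6.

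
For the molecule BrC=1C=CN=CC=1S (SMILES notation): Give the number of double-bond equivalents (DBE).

4

Degree of unsaturation = (number of rings) + (number of π bonds).
Ring closures in the SMILES: 1.
π bonds: 3 double bonds (each 1 DoU) → 3 DoU from unsaturation.
Total DoU = 1 + 3 = 4.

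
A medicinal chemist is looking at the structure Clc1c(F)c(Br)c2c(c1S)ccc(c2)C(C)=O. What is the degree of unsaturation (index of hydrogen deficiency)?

Molecular formula: C12H7BrClFOS.
DoU = (2C + 2 + N − H − X) / 2, where X is the halogen count and O/S are ignored.
    = (2·12 + 2 + 0 − 7 − 3) / 2 = 16 / 2 = 8.

8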